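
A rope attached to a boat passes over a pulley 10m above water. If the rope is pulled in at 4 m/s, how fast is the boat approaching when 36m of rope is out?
72√299/299 ≈ 4.164 m/s

rope² = x² + 10²
x = √(36² - 10²) = 2√299
dx/dt = (rope/x) · d(rope)/dt = (36/(2√299)) · (-4) = -72√299/299 m/s
The boat approaches at 72√299/299 ≈ 4.164 m/s.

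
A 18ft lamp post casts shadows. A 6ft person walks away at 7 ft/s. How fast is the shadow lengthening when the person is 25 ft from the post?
7/2 ft/s

By similar triangles: 18/(x+s) = 6/s
Solving: s = 6x/12
ds/dt = 6/12 · dx/dt = 1/2 · 7 = 7/2 ft/s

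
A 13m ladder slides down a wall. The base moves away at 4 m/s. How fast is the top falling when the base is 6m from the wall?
24√133/133 ≈ 2.081 m/s

x² + y² = 13²
2x·dx/dt + 2y·dy/dt = 0
dy/dt = -x/y · dx/dt = -6/√133 · 4 = -24√133/133 m/s
The top is descending at 24√133/133 ≈ 2.081 m/s.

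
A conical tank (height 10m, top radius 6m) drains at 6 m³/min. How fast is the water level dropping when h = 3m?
50/(27π) ≈ 0.5895 m/min

r/h = 6/10, so r = (3/5)h
V = (1/3)πr²h = (1/3)π((3/5)h)²h = (3/25)πh³
dV/dh = (9/25)πh²
dh/dt = (dV/dt)/(dV/dh) = -6/((9/25)π·3²) = -50/(27π) m/min
The level is dropping at 50/(27π) ≈ 0.5895 m/min.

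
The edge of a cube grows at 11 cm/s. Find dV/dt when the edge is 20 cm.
13200 cm³/s

V = s³
dV/dt = 3s² · ds/dt = 3·20²·11 = 13200 cm³/s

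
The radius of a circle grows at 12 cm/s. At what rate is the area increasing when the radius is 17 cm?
408π cm²/s

A = πr²
dA/dt = 2πr · dr/dt = 2π(17)(12) = 408π cm²/s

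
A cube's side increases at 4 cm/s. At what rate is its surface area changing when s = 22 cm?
1056 cm²/s

A = 6s²
dA/dt = 12s · ds/dt = 12·22·4 = 1056 cm²/s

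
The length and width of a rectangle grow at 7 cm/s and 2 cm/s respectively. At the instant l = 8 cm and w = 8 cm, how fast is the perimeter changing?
18 cm/s

P = 2(l + w)
dP/dt = 2(dl/dt + dw/dt) = 2(7 + 2) = 18 cm/s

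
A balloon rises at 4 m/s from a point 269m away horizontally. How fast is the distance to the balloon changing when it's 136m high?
544√90857/90857 ≈ 1.805 m/s

z² = 269² + y²
z = √(269² + 136²) = √90857
dz/dt = y/z · dy/dt = 136/√90857 · 4 = 544√90857/90857 ≈ 1.805 m/s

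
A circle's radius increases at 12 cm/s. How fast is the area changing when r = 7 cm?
168π cm²/s

A = πr²
dA/dt = 2πr · dr/dt = 2π(7)(12) = 168π cm²/s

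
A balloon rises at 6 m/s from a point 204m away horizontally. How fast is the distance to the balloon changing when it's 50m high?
150√11029/11029 ≈ 1.428 m/s

z² = 204² + y²
z = √(204² + 50²) = 2√11029
dz/dt = y/z · dy/dt = 50/(2√11029) · 6 = 150√11029/11029 ≈ 1.428 m/s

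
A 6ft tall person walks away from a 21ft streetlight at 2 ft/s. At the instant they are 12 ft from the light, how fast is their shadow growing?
4/5 ft/s

By similar triangles: 21/(x+s) = 6/s
Solving: s = 6x/15
ds/dt = 6/15 · dx/dt = 2/5 · 2 = 4/5 ft/s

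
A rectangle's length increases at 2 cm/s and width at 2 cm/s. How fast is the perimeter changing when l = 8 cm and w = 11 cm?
8 cm/s

P = 2(l + w)
dP/dt = 2(dl/dt + dw/dt) = 2(2 + 2) = 8 cm/s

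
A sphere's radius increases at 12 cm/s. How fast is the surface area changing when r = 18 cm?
1728π cm²/s

S = 4πr²
dS/dt = dS/dr · dr/dt = 8πr · 12
At r = 18: dS/dt = 1728π cm²/s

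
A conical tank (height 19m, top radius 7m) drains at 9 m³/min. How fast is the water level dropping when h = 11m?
3249/(5929π) ≈ 0.1744 m/min

r/h = 7/19, so r = (7/19)h
V = (1/3)πr²h = (1/3)π((7/19)h)²h = (49/1083)πh³
dV/dh = (49/361)πh²
dh/dt = (dV/dt)/(dV/dh) = -9/((49/361)π·11²) = -3249/(5929π) m/min
The level is dropping at 3249/(5929π) ≈ 0.1744 m/min.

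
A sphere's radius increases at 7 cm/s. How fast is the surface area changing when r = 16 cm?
896π cm²/s

S = 4πr²
dS/dt = dS/dr · dr/dt = 8πr · 7
At r = 16: dS/dt = 896π cm²/s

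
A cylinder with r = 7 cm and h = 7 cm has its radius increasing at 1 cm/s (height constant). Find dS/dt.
42π cm²/s

S = 2πrh + 2πr² (lateral + bases)
dS/dt = (2πh + 4πr)·dr/dt = (2π·7 + 4π·7)·1
= 42π cm²/s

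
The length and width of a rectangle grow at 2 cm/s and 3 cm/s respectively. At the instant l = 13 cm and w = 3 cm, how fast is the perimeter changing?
10 cm/s

P = 2(l + w)
dP/dt = 2(dl/dt + dw/dt) = 2(2 + 3) = 10 cm/s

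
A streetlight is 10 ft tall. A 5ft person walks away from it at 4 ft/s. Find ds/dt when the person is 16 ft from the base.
4 ft/s

By similar triangles: 10/(x+s) = 5/s
Solving: s = 5x/5
ds/dt = 5/5 · dx/dt = 1 · 4 = 4 ft/s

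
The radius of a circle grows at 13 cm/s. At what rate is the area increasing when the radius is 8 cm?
208π cm²/s

A = πr²
dA/dt = 2πr · dr/dt = 2π(8)(13) = 208π cm²/s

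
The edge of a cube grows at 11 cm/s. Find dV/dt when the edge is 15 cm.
7425 cm³/s

V = s³
dV/dt = 3s² · ds/dt = 3·15²·11 = 7425 cm³/s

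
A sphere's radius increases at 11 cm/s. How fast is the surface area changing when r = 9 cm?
792π cm²/s

S = 4πr²
dS/dt = dS/dr · dr/dt = 8πr · 11
At r = 9: dS/dt = 792π cm²/s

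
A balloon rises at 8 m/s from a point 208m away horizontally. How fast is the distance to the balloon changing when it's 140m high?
280√3929/3929 ≈ 4.467 m/s

z² = 208² + y²
z = √(208² + 140²) = 4√3929
dz/dt = y/z · dy/dt = 140/(4√3929) · 8 = 280√3929/3929 ≈ 4.467 m/s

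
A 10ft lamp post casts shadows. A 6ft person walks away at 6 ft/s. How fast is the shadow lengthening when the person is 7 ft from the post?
9 ft/s

By similar triangles: 10/(x+s) = 6/s
Solving: s = 6x/4
ds/dt = 6/4 · dx/dt = 3/2 · 6 = 9 ft/s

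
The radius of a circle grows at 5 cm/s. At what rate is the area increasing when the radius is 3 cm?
30π cm²/s

A = πr²
dA/dt = 2πr · dr/dt = 2π(3)(5) = 30π cm²/s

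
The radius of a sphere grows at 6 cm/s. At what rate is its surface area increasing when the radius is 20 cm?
960π cm²/s

S = 4πr²
dS/dt = dS/dr · dr/dt = 8πr · 6
At r = 20: dS/dt = 960π cm²/s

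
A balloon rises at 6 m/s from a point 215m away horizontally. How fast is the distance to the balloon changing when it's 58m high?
348√49589/49589 ≈ 1.563 m/s

z² = 215² + y²
z = √(215² + 58²) = √49589
dz/dt = y/z · dy/dt = 58/√49589 · 6 = 348√49589/49589 ≈ 1.563 m/s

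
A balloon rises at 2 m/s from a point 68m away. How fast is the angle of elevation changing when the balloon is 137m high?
0.005814 rad/s

tan(θ) = y/68
sec²(θ) · dθ/dt = (1/68) · dy/dt
dθ/dt = cos²(θ)/68 · 2 = 68/(68² + 137²) · 2
dθ/dt = 0.005814 rad/s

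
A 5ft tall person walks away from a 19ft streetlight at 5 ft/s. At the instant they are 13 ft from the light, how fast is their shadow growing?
25/14 ft/s

By similar triangles: 19/(x+s) = 5/s
Solving: s = 5x/14
ds/dt = 5/14 · dx/dt = 5/14 · 5 = 25/14 ft/s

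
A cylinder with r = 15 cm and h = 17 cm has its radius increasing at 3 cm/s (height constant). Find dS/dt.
282π cm²/s

S = 2πrh + 2πr² (lateral + bases)
dS/dt = (2πh + 4πr)·dr/dt = (2π·17 + 4π·15)·3
= 282π cm²/s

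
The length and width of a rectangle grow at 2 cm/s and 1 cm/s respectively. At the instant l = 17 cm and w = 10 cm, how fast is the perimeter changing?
6 cm/s

P = 2(l + w)
dP/dt = 2(dl/dt + dw/dt) = 2(2 + 1) = 6 cm/s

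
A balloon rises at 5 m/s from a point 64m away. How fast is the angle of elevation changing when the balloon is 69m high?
0.03613 rad/s

tan(θ) = y/64
sec²(θ) · dθ/dt = (1/64) · dy/dt
dθ/dt = cos²(θ)/64 · 5 = 64/(64² + 69²) · 5
dθ/dt = 0.03613 rad/s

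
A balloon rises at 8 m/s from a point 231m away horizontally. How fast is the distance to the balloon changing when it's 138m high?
368√8045/8045 ≈ 4.103 m/s

z² = 231² + y²
z = √(231² + 138²) = 3√8045
dz/dt = y/z · dy/dt = 138/(3√8045) · 8 = 368√8045/8045 ≈ 4.103 m/s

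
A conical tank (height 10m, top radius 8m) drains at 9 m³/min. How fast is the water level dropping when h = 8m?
225/(1024π) ≈ 0.06994 m/min

r/h = 8/10, so r = (4/5)h
V = (1/3)πr²h = (1/3)π((4/5)h)²h = (16/75)πh³
dV/dh = (16/25)πh²
dh/dt = (dV/dt)/(dV/dh) = -9/((16/25)π·8²) = -225/(1024π) m/min
The level is dropping at 225/(1024π) ≈ 0.06994 m/min.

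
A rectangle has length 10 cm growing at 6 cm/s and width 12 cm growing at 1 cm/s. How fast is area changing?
82 cm²/s

A = lw
dA/dt = w·dl/dt + l·dw/dt = 12·6 + 10·1 = 82 cm²/s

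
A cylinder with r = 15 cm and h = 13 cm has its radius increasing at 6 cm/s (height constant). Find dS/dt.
516π cm²/s

S = 2πrh + 2πr² (lateral + bases)
dS/dt = (2πh + 4πr)·dr/dt = (2π·13 + 4π·15)·6
= 516π cm²/s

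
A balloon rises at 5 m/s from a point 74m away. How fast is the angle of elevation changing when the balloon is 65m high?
0.03814 rad/s

tan(θ) = y/74
sec²(θ) · dθ/dt = (1/74) · dy/dt
dθ/dt = cos²(θ)/74 · 5 = 74/(74² + 65²) · 5
dθ/dt = 0.03814 rad/s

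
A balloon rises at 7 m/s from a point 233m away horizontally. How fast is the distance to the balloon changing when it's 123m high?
861√69418/69418 ≈ 3.268 m/s

z² = 233² + y²
z = √(233² + 123²) = √69418
dz/dt = y/z · dy/dt = 123/√69418 · 7 = 861√69418/69418 ≈ 3.268 m/s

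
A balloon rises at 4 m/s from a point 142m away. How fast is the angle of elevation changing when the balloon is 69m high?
0.022788 rad/s

tan(θ) = y/142
sec²(θ) · dθ/dt = (1/142) · dy/dt
dθ/dt = cos²(θ)/142 · 4 = 142/(142² + 69²) · 4
dθ/dt = 0.022788 rad/s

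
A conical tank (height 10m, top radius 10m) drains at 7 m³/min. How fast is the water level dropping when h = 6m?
7/(36π) ≈ 0.06189 m/min

r/h = 10/10, so r = h
V = (1/3)πr²h = (1/3)π(h)²h = (1/3)πh³
dV/dh = πh²
dh/dt = (dV/dt)/(dV/dh) = -7/(π·6²) = -7/(36π) m/min
The level is dropping at 7/(36π) ≈ 0.06189 m/min.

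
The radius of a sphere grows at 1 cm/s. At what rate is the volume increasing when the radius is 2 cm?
16π cm³/s

V = (4/3)πr³
dV/dt = dV/dr · dr/dt = 4πr² · 1
At r = 2: dV/dt = 16π cm³/s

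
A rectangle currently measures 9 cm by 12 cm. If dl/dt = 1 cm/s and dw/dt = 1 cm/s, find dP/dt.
4 cm/s

P = 2(l + w)
dP/dt = 2(dl/dt + dw/dt) = 2(1 + 1) = 4 cm/s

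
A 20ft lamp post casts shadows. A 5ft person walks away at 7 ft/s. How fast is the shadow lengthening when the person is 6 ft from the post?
7/3 ft/s

By similar triangles: 20/(x+s) = 5/s
Solving: s = 5x/15
ds/dt = 5/15 · dx/dt = 1/3 · 7 = 7/3 ft/s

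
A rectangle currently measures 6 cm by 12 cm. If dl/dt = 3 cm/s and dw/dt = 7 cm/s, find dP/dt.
20 cm/s

P = 2(l + w)
dP/dt = 2(dl/dt + dw/dt) = 2(3 + 7) = 20 cm/s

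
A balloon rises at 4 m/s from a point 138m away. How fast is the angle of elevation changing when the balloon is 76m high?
0.02224 rad/s

tan(θ) = y/138
sec²(θ) · dθ/dt = (1/138) · dy/dt
dθ/dt = cos²(θ)/138 · 4 = 138/(138² + 76²) · 4
dθ/dt = 0.02224 rad/s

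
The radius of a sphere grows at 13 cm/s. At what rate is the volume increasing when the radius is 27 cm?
37908π cm³/s

V = (4/3)πr³
dV/dt = dV/dr · dr/dt = 4πr² · 13
At r = 27: dV/dt = 37908π cm³/s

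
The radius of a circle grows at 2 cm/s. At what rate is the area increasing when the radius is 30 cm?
120π cm²/s

A = πr²
dA/dt = 2πr · dr/dt = 2π(30)(2) = 120π cm²/s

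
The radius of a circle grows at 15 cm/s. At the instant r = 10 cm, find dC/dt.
30π cm/s

C = 2πr
dC/dt = 2π · dr/dt = 2π · 15 = 30π cm/s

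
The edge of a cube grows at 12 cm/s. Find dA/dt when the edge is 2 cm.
288 cm²/s

A = 6s²
dA/dt = 12s · ds/dt = 12·2·12 = 288 cm²/s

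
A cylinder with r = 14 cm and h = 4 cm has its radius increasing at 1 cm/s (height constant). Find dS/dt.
64π cm²/s

S = 2πrh + 2πr² (lateral + bases)
dS/dt = (2πh + 4πr)·dr/dt = (2π·4 + 4π·14)·1
= 64π cm²/s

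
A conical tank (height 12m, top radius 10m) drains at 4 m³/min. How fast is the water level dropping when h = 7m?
144/(1225π) ≈ 0.03742 m/min

r/h = 10/12, so r = (5/6)h
V = (1/3)πr²h = (1/3)π((5/6)h)²h = (25/108)πh³
dV/dh = (25/36)πh²
dh/dt = (dV/dt)/(dV/dh) = -4/((25/36)π·7²) = -144/(1225π) m/min
The level is dropping at 144/(1225π) ≈ 0.03742 m/min.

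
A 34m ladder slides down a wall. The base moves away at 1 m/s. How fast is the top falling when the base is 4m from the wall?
2√285/285 ≈ 0.1185 m/s

x² + y² = 34²
2x·dx/dt + 2y·dy/dt = 0
dy/dt = -x/y · dx/dt = -4/(2√285) · 1 = -2√285/285 m/s
The top is descending at 2√285/285 ≈ 0.1185 m/s.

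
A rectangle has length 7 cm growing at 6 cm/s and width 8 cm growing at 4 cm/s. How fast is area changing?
76 cm²/s

A = lw
dA/dt = w·dl/dt + l·dw/dt = 8·6 + 7·4 = 76 cm²/s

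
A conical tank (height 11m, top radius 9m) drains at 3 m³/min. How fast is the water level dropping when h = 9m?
121/(2187π) ≈ 0.01761 m/min

r/h = 9/11, so r = (9/11)h
V = (1/3)πr²h = (1/3)π((9/11)h)²h = (27/121)πh³
dV/dh = (81/121)πh²
dh/dt = (dV/dt)/(dV/dh) = -3/((81/121)π·9²) = -121/(2187π) m/min
The level is dropping at 121/(2187π) ≈ 0.01761 m/min.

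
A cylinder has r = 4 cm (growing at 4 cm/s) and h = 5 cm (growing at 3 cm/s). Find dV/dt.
208π cm³/s

V = πr²h
dV/dt = 2πrh·dr/dt + πr²·dh/dt
= 2π(4)(5)(4) + π(4)²(3)
= 208π cm³/s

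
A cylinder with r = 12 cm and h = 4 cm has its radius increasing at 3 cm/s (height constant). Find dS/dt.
168π cm²/s

S = 2πrh + 2πr² (lateral + bases)
dS/dt = (2πh + 4πr)·dr/dt = (2π·4 + 4π·12)·3
= 168π cm²/s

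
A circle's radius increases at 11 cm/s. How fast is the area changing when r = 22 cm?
484π cm²/s

A = πr²
dA/dt = 2πr · dr/dt = 2π(22)(11) = 484π cm²/s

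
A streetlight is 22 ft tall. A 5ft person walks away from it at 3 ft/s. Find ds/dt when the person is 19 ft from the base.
15/17 ft/s

By similar triangles: 22/(x+s) = 5/s
Solving: s = 5x/17
ds/dt = 5/17 · dx/dt = 5/17 · 3 = 15/17 ft/s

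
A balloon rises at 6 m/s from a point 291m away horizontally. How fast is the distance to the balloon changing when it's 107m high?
321√96130/48065 ≈ 2.071 m/s

z² = 291² + y²
z = √(291² + 107²) = √96130
dz/dt = y/z · dy/dt = 107/√96130 · 6 = 321√96130/48065 ≈ 2.071 m/s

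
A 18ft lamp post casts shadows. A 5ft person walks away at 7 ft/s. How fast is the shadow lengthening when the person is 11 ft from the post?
35/13 ft/s

By similar triangles: 18/(x+s) = 5/s
Solving: s = 5x/13
ds/dt = 5/13 · dx/dt = 5/13 · 7 = 35/13 ft/s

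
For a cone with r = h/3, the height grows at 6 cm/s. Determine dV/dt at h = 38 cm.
2888π/3 cm³/s

V = (1/3)π(h/3)²h = πh³/27
dV/dt = πh²/9 · 6
At h = 38: dV/dt = 2888π/3 cm³/s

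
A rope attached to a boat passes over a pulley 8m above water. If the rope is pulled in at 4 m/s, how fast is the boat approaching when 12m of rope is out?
12√5/5 ≈ 5.367 m/s

rope² = x² + 8²
x = √(12² - 8²) = 4√5
dx/dt = (rope/x) · d(rope)/dt = (12/(4√5)) · (-4) = -12√5/5 m/s
The boat approaches at 12√5/5 ≈ 5.367 m/s.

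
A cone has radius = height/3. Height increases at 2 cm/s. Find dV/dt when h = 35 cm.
2450π/9 cm³/s

V = (1/3)π(h/3)²h = πh³/27
dV/dt = πh²/9 · 2
At h = 35: dV/dt = 2450π/9 cm³/s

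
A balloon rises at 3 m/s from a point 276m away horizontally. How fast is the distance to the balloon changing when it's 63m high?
63√8905/8905 ≈ 0.6676 m/s

z² = 276² + y²
z = √(276² + 63²) = 3√8905
dz/dt = y/z · dy/dt = 63/(3√8905) · 3 = 63√8905/8905 ≈ 0.6676 m/s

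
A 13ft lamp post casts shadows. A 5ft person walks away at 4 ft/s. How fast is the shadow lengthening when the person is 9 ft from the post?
5/2 ft/s

By similar triangles: 13/(x+s) = 5/s
Solving: s = 5x/8
ds/dt = 5/8 · dx/dt = 5/8 · 4 = 5/2 ft/s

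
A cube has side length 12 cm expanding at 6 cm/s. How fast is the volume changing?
2592 cm³/s

V = s³
dV/dt = 3s² · ds/dt = 3·12²·6 = 2592 cm³/s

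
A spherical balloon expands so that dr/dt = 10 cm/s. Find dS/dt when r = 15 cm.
1200π cm²/s

S = 4πr²
dS/dt = dS/dr · dr/dt = 8πr · 10
At r = 15: dS/dt = 1200π cm²/s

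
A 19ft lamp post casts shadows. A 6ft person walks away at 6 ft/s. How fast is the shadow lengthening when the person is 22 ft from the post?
36/13 ft/s

By similar triangles: 19/(x+s) = 6/s
Solving: s = 6x/13
ds/dt = 6/13 · dx/dt = 6/13 · 6 = 36/13 ft/s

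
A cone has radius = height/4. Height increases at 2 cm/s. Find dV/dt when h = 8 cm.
8π cm³/s

V = (1/3)π(h/4)²h = πh³/48
dV/dt = πh²/16 · 2
At h = 8: dV/dt = 8π cm³/s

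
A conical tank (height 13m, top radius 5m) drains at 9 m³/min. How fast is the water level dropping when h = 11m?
1521/(3025π) ≈ 0.16 m/min

r/h = 5/13, so r = (5/13)h
V = (1/3)πr²h = (1/3)π((5/13)h)²h = (25/507)πh³
dV/dh = (25/169)πh²
dh/dt = (dV/dt)/(dV/dh) = -9/((25/169)π·11²) = -1521/(3025π) m/min
The level is dropping at 1521/(3025π) ≈ 0.16 m/min.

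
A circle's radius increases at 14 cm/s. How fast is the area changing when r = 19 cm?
532π cm²/s

A = πr²
dA/dt = 2πr · dr/dt = 2π(19)(14) = 532π cm²/s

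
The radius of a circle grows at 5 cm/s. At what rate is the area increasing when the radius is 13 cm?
130π cm²/s

A = πr²
dA/dt = 2πr · dr/dt = 2π(13)(5) = 130π cm²/s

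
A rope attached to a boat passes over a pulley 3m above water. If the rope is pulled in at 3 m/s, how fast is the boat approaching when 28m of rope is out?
84√31/155 ≈ 3.017 m/s

rope² = x² + 3²
x = √(28² - 3²) = 5√31
dx/dt = (rope/x) · d(rope)/dt = (28/(5√31)) · (-3) = -84√31/155 m/s
The boat approaches at 84√31/155 ≈ 3.017 m/s.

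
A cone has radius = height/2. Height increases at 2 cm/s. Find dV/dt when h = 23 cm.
529π/2 cm³/s

V = (1/3)π(h/2)²h = πh³/12
dV/dt = πh²/4 · 2
At h = 23: dV/dt = 529π/2 cm³/s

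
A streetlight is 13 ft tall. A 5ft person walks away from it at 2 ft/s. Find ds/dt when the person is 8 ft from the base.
5/4 ft/s

By similar triangles: 13/(x+s) = 5/s
Solving: s = 5x/8
ds/dt = 5/8 · dx/dt = 5/8 · 2 = 5/4 ft/s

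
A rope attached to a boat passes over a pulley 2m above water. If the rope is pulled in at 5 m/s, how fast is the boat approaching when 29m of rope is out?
145√93/279 ≈ 5.012 m/s

rope² = x² + 2²
x = √(29² - 2²) = 3√93
dx/dt = (rope/x) · d(rope)/dt = (29/(3√93)) · (-5) = -145√93/279 m/s
The boat approaches at 145√93/279 ≈ 5.012 m/s.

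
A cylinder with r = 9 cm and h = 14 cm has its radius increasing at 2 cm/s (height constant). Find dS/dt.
128π cm²/s

S = 2πrh + 2πr² (lateral + bases)
dS/dt = (2πh + 4πr)·dr/dt = (2π·14 + 4π·9)·2
= 128π cm²/s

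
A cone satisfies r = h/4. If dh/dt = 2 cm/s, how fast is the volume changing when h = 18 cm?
81π/2 cm³/s

V = (1/3)π(h/4)²h = πh³/48
dV/dt = πh²/16 · 2
At h = 18: dV/dt = 81π/2 cm³/s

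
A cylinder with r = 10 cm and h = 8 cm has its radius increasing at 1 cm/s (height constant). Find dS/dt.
56π cm²/s

S = 2πrh + 2πr² (lateral + bases)
dS/dt = (2πh + 4πr)·dr/dt = (2π·8 + 4π·10)·1
= 56π cm²/s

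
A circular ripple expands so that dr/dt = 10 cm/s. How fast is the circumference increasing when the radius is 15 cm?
20π cm/s

C = 2πr
dC/dt = 2π · dr/dt = 2π · 10 = 20π cm/s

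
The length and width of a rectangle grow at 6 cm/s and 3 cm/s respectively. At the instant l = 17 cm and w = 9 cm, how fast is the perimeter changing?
18 cm/s

P = 2(l + w)
dP/dt = 2(dl/dt + dw/dt) = 2(6 + 3) = 18 cm/s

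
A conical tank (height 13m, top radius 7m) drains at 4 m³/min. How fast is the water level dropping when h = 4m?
169/(196π) ≈ 0.2745 m/min

r/h = 7/13, so r = (7/13)h
V = (1/3)πr²h = (1/3)π((7/13)h)²h = (49/507)πh³
dV/dh = (49/169)πh²
dh/dt = (dV/dt)/(dV/dh) = -4/((49/169)π·4²) = -169/(196π) m/min
The level is dropping at 169/(196π) ≈ 0.2745 m/min.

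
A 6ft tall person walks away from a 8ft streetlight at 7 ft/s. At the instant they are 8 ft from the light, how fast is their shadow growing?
21 ft/s

By similar triangles: 8/(x+s) = 6/s
Solving: s = 6x/2
ds/dt = 6/2 · dx/dt = 3 · 7 = 21 ft/s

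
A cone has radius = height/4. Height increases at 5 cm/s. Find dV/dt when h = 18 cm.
405π/4 cm³/s

V = (1/3)π(h/4)²h = πh³/48
dV/dt = πh²/16 · 5
At h = 18: dV/dt = 405π/4 cm³/s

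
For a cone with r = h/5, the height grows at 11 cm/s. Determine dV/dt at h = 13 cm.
1859π/25 cm³/s

V = (1/3)π(h/5)²h = πh³/75
dV/dt = πh²/25 · 11
At h = 13: dV/dt = 1859π/25 cm³/s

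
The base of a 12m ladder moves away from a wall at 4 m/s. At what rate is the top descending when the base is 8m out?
8√5/5 ≈ 3.578 m/s

x² + y² = 12²
2x·dx/dt + 2y·dy/dt = 0
dy/dt = -x/y · dx/dt = -8/(4√5) · 4 = -8√5/5 m/s
The top is descending at 8√5/5 ≈ 3.578 m/s.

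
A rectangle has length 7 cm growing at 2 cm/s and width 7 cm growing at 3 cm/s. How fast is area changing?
35 cm²/s

A = lw
dA/dt = w·dl/dt + l·dw/dt = 7·2 + 7·3 = 35 cm²/s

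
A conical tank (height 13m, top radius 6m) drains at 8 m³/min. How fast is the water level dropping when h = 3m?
338/(81π) ≈ 1.328 m/min

r/h = 6/13, so r = (6/13)h
V = (1/3)πr²h = (1/3)π((6/13)h)²h = (12/169)πh³
dV/dh = (36/169)πh²
dh/dt = (dV/dt)/(dV/dh) = -8/((36/169)π·3²) = -338/(81π) m/min
The level is dropping at 338/(81π) ≈ 1.328 m/min.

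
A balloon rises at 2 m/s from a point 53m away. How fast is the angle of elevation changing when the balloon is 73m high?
0.013025 rad/s

tan(θ) = y/53
sec²(θ) · dθ/dt = (1/53) · dy/dt
dθ/dt = cos²(θ)/53 · 2 = 53/(53² + 73²) · 2
dθ/dt = 0.013025 rad/s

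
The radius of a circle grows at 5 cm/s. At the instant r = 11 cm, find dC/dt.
10π cm/s

C = 2πr
dC/dt = 2π · dr/dt = 2π · 5 = 10π cm/s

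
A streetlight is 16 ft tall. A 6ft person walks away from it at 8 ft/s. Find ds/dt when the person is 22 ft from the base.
24/5 ft/s

By similar triangles: 16/(x+s) = 6/s
Solving: s = 6x/10
ds/dt = 6/10 · dx/dt = 3/5 · 8 = 24/5 ft/s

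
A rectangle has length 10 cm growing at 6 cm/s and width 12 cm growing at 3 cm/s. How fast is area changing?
102 cm²/s

A = lw
dA/dt = w·dl/dt + l·dw/dt = 12·6 + 10·3 = 102 cm²/s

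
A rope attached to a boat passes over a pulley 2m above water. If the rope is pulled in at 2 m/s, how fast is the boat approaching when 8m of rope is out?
8√15/15 ≈ 2.066 m/s

rope² = x² + 2²
x = √(8² - 2²) = 2√15
dx/dt = (rope/x) · d(rope)/dt = (8/(2√15)) · (-2) = -8√15/15 m/s
The boat approaches at 8√15/15 ≈ 2.066 m/s.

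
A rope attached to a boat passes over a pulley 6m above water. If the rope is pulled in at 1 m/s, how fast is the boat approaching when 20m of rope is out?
10√91/91 ≈ 1.048 m/s

rope² = x² + 6²
x = √(20² - 6²) = 2√91
dx/dt = (rope/x) · d(rope)/dt = (20/(2√91)) · (-1) = -10√91/91 m/s
The boat approaches at 10√91/91 ≈ 1.048 m/s.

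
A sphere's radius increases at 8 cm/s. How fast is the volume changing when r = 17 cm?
9248π cm³/s

V = (4/3)πr³
dV/dt = dV/dr · dr/dt = 4πr² · 8
At r = 17: dV/dt = 9248π cm³/s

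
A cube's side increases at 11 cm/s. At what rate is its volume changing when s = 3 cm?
297 cm³/s

V = s³
dV/dt = 3s² · ds/dt = 3·3²·11 = 297 cm³/s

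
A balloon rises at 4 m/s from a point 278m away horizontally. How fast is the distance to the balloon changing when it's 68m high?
136√20477/20477 ≈ 0.9504 m/s

z² = 278² + y²
z = √(278² + 68²) = 2√20477
dz/dt = y/z · dy/dt = 68/(2√20477) · 4 = 136√20477/20477 ≈ 0.9504 m/s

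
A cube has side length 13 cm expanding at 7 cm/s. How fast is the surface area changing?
1092 cm²/s

A = 6s²
dA/dt = 12s · ds/dt = 12·13·7 = 1092 cm²/s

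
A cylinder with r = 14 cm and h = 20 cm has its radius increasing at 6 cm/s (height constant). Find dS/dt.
576π cm²/s

S = 2πrh + 2πr² (lateral + bases)
dS/dt = (2πh + 4πr)·dr/dt = (2π·20 + 4π·14)·6
= 576π cm²/s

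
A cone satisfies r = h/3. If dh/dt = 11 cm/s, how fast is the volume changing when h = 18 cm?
396π cm³/s

V = (1/3)π(h/3)²h = πh³/27
dV/dt = πh²/9 · 11
At h = 18: dV/dt = 396π cm³/s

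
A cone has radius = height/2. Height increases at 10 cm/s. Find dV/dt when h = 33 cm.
5445π/2 cm³/s

V = (1/3)π(h/2)²h = πh³/12
dV/dt = πh²/4 · 10
At h = 33: dV/dt = 5445π/2 cm³/s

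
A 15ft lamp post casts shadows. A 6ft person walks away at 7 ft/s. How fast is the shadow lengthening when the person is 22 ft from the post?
14/3 ft/s

By similar triangles: 15/(x+s) = 6/s
Solving: s = 6x/9
ds/dt = 6/9 · dx/dt = 2/3 · 7 = 14/3 ft/s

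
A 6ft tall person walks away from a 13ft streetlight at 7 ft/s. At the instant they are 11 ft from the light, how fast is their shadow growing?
6 ft/s

By similar triangles: 13/(x+s) = 6/s
Solving: s = 6x/7
ds/dt = 6/7 · dx/dt = 6/7 · 7 = 6 ft/s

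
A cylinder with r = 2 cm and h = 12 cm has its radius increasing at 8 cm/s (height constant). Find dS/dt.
256π cm²/s

S = 2πrh + 2πr² (lateral + bases)
dS/dt = (2πh + 4πr)·dr/dt = (2π·12 + 4π·2)·8
= 256π cm²/s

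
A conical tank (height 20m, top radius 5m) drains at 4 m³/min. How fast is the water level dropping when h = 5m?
64/(25π) ≈ 0.8149 m/min

r/h = 5/20, so r = (1/4)h
V = (1/3)πr²h = (1/3)π((1/4)h)²h = (1/48)πh³
dV/dh = (1/16)πh²
dh/dt = (dV/dt)/(dV/dh) = -4/((1/16)π·5²) = -64/(25π) m/min
The level is dropping at 64/(25π) ≈ 0.8149 m/min.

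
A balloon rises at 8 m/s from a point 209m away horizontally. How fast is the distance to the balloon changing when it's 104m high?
832√54497/54497 ≈ 3.564 m/s

z² = 209² + y²
z = √(209² + 104²) = √54497
dz/dt = y/z · dy/dt = 104/√54497 · 8 = 832√54497/54497 ≈ 3.564 m/s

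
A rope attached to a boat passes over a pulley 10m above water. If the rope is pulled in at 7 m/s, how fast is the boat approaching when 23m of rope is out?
161√429/429 ≈ 7.773 m/s

rope² = x² + 10²
x = √(23² - 10²) = √429
dx/dt = (rope/x) · d(rope)/dt = (23/√429) · (-7) = -161√429/429 m/s
The boat approaches at 161√429/429 ≈ 7.773 m/s.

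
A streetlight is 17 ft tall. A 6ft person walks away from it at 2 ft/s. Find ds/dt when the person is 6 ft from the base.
12/11 ft/s

By similar triangles: 17/(x+s) = 6/s
Solving: s = 6x/11
ds/dt = 6/11 · dx/dt = 6/11 · 2 = 12/11 ft/s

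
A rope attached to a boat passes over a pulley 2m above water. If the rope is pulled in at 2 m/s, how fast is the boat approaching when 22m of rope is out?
11√30/30 ≈ 2.008 m/s

rope² = x² + 2²
x = √(22² - 2²) = 4√30
dx/dt = (rope/x) · d(rope)/dt = (22/(4√30)) · (-2) = -11√30/30 m/s
The boat approaches at 11√30/30 ≈ 2.008 m/s.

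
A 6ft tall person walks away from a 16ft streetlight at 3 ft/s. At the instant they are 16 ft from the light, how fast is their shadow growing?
9/5 ft/s

By similar triangles: 16/(x+s) = 6/s
Solving: s = 6x/10
ds/dt = 6/10 · dx/dt = 3/5 · 3 = 9/5 ft/s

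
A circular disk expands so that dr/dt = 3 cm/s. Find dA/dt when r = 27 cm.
162π cm²/s

A = πr²
dA/dt = 2πr · dr/dt = 2π(27)(3) = 162π cm²/s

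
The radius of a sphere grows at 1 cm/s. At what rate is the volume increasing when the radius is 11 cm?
484π cm³/s

V = (4/3)πr³
dV/dt = dV/dr · dr/dt = 4πr² · 1
At r = 11: dV/dt = 484π cm³/s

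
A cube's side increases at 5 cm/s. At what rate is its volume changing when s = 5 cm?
375 cm³/s

V = s³
dV/dt = 3s² · ds/dt = 3·5²·5 = 375 cm³/s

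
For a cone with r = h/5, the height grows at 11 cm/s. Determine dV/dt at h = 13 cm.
1859π/25 cm³/s

V = (1/3)π(h/5)²h = πh³/75
dV/dt = πh²/25 · 11
At h = 13: dV/dt = 1859π/25 cm³/s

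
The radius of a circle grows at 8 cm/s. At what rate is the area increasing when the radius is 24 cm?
384π cm²/s

A = πr²
dA/dt = 2πr · dr/dt = 2π(24)(8) = 384π cm²/s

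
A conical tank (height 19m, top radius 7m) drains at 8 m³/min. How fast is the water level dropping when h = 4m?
361/(98π) ≈ 1.173 m/min

r/h = 7/19, so r = (7/19)h
V = (1/3)πr²h = (1/3)π((7/19)h)²h = (49/1083)πh³
dV/dh = (49/361)πh²
dh/dt = (dV/dt)/(dV/dh) = -8/((49/361)π·4²) = -361/(98π) m/min
The level is dropping at 361/(98π) ≈ 1.173 m/min.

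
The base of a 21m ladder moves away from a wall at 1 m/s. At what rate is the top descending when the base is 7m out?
√2/4 ≈ 0.3536 m/s

x² + y² = 21²
2x·dx/dt + 2y·dy/dt = 0
dy/dt = -x/y · dx/dt = -7/(14√2) · 1 = -√2/4 m/s
The top is descending at √2/4 ≈ 0.3536 m/s.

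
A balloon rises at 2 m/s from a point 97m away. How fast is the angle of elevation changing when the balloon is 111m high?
0.008928 rad/s

tan(θ) = y/97
sec²(θ) · dθ/dt = (1/97) · dy/dt
dθ/dt = cos²(θ)/97 · 2 = 97/(97² + 111²) · 2
dθ/dt = 0.008928 rad/s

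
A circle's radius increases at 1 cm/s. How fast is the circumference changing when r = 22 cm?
2π cm/s

C = 2πr
dC/dt = 2π · dr/dt = 2π · 1 = 2π cm/s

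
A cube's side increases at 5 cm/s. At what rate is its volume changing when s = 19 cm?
5415 cm³/s

V = s³
dV/dt = 3s² · ds/dt = 3·19²·5 = 5415 cm³/s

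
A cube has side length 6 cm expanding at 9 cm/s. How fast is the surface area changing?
648 cm²/s

A = 6s²
dA/dt = 12s · ds/dt = 12·6·9 = 648 cm²/s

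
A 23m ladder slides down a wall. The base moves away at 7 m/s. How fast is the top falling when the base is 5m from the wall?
5√14/12 ≈ 1.559 m/s

x² + y² = 23²
2x·dx/dt + 2y·dy/dt = 0
dy/dt = -x/y · dx/dt = -5/(6√14) · 7 = -5√14/12 m/s
The top is descending at 5√14/12 ≈ 1.559 m/s.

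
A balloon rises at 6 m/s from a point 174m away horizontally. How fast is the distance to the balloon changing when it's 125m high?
750√45901/45901 ≈ 3.501 m/s

z² = 174² + y²
z = √(174² + 125²) = √45901
dz/dt = y/z · dy/dt = 125/√45901 · 6 = 750√45901/45901 ≈ 3.501 m/s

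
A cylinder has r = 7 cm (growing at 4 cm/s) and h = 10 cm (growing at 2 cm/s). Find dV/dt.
658π cm³/s

V = πr²h
dV/dt = 2πrh·dr/dt + πr²·dh/dt
= 2π(7)(10)(4) + π(7)²(2)
= 658π cm³/s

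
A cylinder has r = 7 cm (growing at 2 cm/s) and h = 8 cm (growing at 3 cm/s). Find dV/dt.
371π cm³/s

V = πr²h
dV/dt = 2πrh·dr/dt + πr²·dh/dt
= 2π(7)(8)(2) + π(7)²(3)
= 371π cm³/s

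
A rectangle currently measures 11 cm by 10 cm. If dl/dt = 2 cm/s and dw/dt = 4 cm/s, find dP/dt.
12 cm/s

P = 2(l + w)
dP/dt = 2(dl/dt + dw/dt) = 2(2 + 4) = 12 cm/s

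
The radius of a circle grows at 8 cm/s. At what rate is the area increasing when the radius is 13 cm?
208π cm²/s

A = πr²
dA/dt = 2πr · dr/dt = 2π(13)(8) = 208π cm²/s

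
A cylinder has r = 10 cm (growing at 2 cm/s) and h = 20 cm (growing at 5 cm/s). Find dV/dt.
1300π cm³/s

V = πr²h
dV/dt = 2πrh·dr/dt + πr²·dh/dt
= 2π(10)(20)(2) + π(10)²(5)
= 1300π cm³/s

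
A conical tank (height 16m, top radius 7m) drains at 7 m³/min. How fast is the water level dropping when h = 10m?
64/(175π) ≈ 0.1164 m/min

r/h = 7/16, so r = (7/16)h
V = (1/3)πr²h = (1/3)π((7/16)h)²h = (49/768)πh³
dV/dh = (49/256)πh²
dh/dt = (dV/dt)/(dV/dh) = -7/((49/256)π·10²) = -64/(175π) m/min
The level is dropping at 64/(175π) ≈ 0.1164 m/min.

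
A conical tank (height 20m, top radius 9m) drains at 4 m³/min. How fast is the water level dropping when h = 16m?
25/(324π) ≈ 0.02456 m/min

r/h = 9/20, so r = (9/20)h
V = (1/3)πr²h = (1/3)π((9/20)h)²h = (27/400)πh³
dV/dh = (81/400)πh²
dh/dt = (dV/dt)/(dV/dh) = -4/((81/400)π·16²) = -25/(324π) m/min
The level is dropping at 25/(324π) ≈ 0.02456 m/min.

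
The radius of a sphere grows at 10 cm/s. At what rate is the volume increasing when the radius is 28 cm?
31360π cm³/s

V = (4/3)πr³
dV/dt = dV/dr · dr/dt = 4πr² · 10
At r = 28: dV/dt = 31360π cm³/s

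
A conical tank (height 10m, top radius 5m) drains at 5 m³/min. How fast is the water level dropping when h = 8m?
5/(16π) ≈ 0.09947 m/min

r/h = 5/10, so r = (1/2)h
V = (1/3)πr²h = (1/3)π((1/2)h)²h = (1/12)πh³
dV/dh = (1/4)πh²
dh/dt = (dV/dt)/(dV/dh) = -5/((1/4)π·8²) = -5/(16π) m/min
The level is dropping at 5/(16π) ≈ 0.09947 m/min.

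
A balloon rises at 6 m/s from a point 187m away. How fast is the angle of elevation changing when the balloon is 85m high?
0.026591 rad/s

tan(θ) = y/187
sec²(θ) · dθ/dt = (1/187) · dy/dt
dθ/dt = cos²(θ)/187 · 6 = 187/(187² + 85²) · 6
dθ/dt = 0.026591 rad/s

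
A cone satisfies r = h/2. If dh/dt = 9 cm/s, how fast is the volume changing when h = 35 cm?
11025π/4 cm³/s

V = (1/3)π(h/2)²h = πh³/12
dV/dt = πh²/4 · 9
At h = 35: dV/dt = 11025π/4 cm³/s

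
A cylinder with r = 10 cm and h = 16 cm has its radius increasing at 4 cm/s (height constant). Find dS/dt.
288π cm²/s

S = 2πrh + 2πr² (lateral + bases)
dS/dt = (2πh + 4πr)·dr/dt = (2π·16 + 4π·10)·4
= 288π cm²/s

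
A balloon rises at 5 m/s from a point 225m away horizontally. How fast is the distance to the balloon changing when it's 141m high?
235√7834/7834 ≈ 2.655 m/s

z² = 225² + y²
z = √(225² + 141²) = 3√7834
dz/dt = y/z · dy/dt = 141/(3√7834) · 5 = 235√7834/7834 ≈ 2.655 m/s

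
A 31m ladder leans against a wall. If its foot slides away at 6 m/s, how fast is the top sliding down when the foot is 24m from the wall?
144√385/385 ≈ 7.339 m/s

x² + y² = 31²
2x·dx/dt + 2y·dy/dt = 0
dy/dt = -x/y · dx/dt = -24/√385 · 6 = -144√385/385 m/s
The top is descending at 144√385/385 ≈ 7.339 m/s.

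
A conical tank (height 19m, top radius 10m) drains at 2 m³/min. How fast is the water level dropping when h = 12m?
361/(7200π) ≈ 0.01596 m/min

r/h = 10/19, so r = (10/19)h
V = (1/3)πr²h = (1/3)π((10/19)h)²h = (100/1083)πh³
dV/dh = (100/361)πh²
dh/dt = (dV/dt)/(dV/dh) = -2/((100/361)π·12²) = -361/(7200π) m/min
The level is dropping at 361/(7200π) ≈ 0.01596 m/min.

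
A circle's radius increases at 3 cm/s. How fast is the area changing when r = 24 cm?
144π cm²/s

A = πr²
dA/dt = 2πr · dr/dt = 2π(24)(3) = 144π cm²/s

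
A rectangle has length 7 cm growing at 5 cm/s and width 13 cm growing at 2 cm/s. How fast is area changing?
79 cm²/s

A = lw
dA/dt = w·dl/dt + l·dw/dt = 13·5 + 7·2 = 79 cm²/s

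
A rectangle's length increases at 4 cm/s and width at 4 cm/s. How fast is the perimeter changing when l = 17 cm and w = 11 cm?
16 cm/s

P = 2(l + w)
dP/dt = 2(dl/dt + dw/dt) = 2(4 + 4) = 16 cm/s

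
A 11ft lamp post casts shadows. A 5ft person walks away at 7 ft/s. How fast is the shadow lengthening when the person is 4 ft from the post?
35/6 ft/s

By similar triangles: 11/(x+s) = 5/s
Solving: s = 5x/6
ds/dt = 5/6 · dx/dt = 5/6 · 7 = 35/6 ft/s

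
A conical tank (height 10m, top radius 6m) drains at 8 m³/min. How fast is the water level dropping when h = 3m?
200/(81π) ≈ 0.786 m/min

r/h = 6/10, so r = (3/5)h
V = (1/3)πr²h = (1/3)π((3/5)h)²h = (3/25)πh³
dV/dh = (9/25)πh²
dh/dt = (dV/dt)/(dV/dh) = -8/((9/25)π·3²) = -200/(81π) m/min
The level is dropping at 200/(81π) ≈ 0.786 m/min.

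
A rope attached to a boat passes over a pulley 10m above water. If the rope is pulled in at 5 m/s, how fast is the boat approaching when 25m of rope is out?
25√21/21 ≈ 5.455 m/s

rope² = x² + 10²
x = √(25² - 10²) = 5√21
dx/dt = (rope/x) · d(rope)/dt = (25/(5√21)) · (-5) = -25√21/21 m/s
The boat approaches at 25√21/21 ≈ 5.455 m/s.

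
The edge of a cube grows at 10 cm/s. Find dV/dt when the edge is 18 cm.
9720 cm³/s

V = s³
dV/dt = 3s² · ds/dt = 3·18²·10 = 9720 cm³/s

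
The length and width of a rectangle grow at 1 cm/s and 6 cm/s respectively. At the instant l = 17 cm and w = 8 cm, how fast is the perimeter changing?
14 cm/s

P = 2(l + w)
dP/dt = 2(dl/dt + dw/dt) = 2(1 + 6) = 14 cm/s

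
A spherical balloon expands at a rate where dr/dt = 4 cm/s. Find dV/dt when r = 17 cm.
4624π cm³/s

V = (4/3)πr³
dV/dt = dV/dr · dr/dt = 4πr² · 4
At r = 17: dV/dt = 4624π cm³/s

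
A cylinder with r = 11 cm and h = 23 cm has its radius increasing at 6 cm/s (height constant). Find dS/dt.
540π cm²/s

S = 2πrh + 2πr² (lateral + bases)
dS/dt = (2πh + 4πr)·dr/dt = (2π·23 + 4π·11)·6
= 540π cm²/s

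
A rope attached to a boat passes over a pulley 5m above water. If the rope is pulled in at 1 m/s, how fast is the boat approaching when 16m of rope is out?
16√231/231 ≈ 1.053 m/s

rope² = x² + 5²
x = √(16² - 5²) = √231
dx/dt = (rope/x) · d(rope)/dt = (16/√231) · (-1) = -16√231/231 m/s
The boat approaches at 16√231/231 ≈ 1.053 m/s.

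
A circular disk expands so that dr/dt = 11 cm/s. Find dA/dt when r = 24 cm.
528π cm²/s

A = πr²
dA/dt = 2πr · dr/dt = 2π(24)(11) = 528π cm²/s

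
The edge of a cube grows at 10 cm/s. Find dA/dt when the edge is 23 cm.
2760 cm²/s

A = 6s²
dA/dt = 12s · ds/dt = 12·23·10 = 2760 cm²/s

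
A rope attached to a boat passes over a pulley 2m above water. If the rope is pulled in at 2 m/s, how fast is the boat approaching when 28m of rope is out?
28√195/195 ≈ 2.005 m/s

rope² = x² + 2²
x = √(28² - 2²) = 2√195
dx/dt = (rope/x) · d(rope)/dt = (28/(2√195)) · (-2) = -28√195/195 m/s
The boat approaches at 28√195/195 ≈ 2.005 m/s.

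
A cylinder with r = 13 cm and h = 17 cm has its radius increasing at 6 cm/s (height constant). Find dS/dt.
516π cm²/s

S = 2πrh + 2πr² (lateral + bases)
dS/dt = (2πh + 4πr)·dr/dt = (2π·17 + 4π·13)·6
= 516π cm²/s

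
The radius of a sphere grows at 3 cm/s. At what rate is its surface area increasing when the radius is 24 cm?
576π cm²/s

S = 4πr²
dS/dt = dS/dr · dr/dt = 8πr · 3
At r = 24: dS/dt = 576π cm²/s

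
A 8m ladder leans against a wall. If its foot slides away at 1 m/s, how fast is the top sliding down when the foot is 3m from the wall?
3√55/55 ≈ 0.4045 m/s

x² + y² = 8²
2x·dx/dt + 2y·dy/dt = 0
dy/dt = -x/y · dx/dt = -3/√55 · 1 = -3√55/55 m/s
The top is descending at 3√55/55 ≈ 0.4045 m/s.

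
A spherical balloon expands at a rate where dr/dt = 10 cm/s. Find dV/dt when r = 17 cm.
11560π cm³/s

V = (4/3)πr³
dV/dt = dV/dr · dr/dt = 4πr² · 10
At r = 17: dV/dt = 11560π cm³/s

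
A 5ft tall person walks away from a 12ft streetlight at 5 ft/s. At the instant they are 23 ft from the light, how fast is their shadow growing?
25/7 ft/s

By similar triangles: 12/(x+s) = 5/s
Solving: s = 5x/7
ds/dt = 5/7 · dx/dt = 5/7 · 5 = 25/7 ft/s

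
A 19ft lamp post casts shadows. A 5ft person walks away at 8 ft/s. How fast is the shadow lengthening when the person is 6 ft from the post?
20/7 ft/s

By similar triangles: 19/(x+s) = 5/s
Solving: s = 5x/14
ds/dt = 5/14 · dx/dt = 5/14 · 8 = 20/7 ft/s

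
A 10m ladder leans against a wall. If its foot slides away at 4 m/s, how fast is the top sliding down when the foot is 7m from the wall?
28√51/51 ≈ 3.921 m/s

x² + y² = 10²
2x·dx/dt + 2y·dy/dt = 0
dy/dt = -x/y · dx/dt = -7/√51 · 4 = -28√51/51 m/s
The top is descending at 28√51/51 ≈ 3.921 m/s.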